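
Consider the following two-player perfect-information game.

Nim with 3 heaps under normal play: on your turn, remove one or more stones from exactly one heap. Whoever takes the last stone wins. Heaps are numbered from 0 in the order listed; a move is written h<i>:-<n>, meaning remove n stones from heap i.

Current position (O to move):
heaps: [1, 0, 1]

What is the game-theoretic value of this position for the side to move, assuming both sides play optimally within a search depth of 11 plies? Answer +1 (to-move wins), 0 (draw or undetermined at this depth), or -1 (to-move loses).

[(1,0,1)] O move#1: h0:-1:-1/(0,0,1)*, h2:-1:-1/(1,0,0)
[(0,0,1)] X move#2: h2:-1:+1/(0,0,0)*
[(0,0,0)] end (terminal -1, O#3); searched (1,0,1) to 11

value((1,0,1), O) = -1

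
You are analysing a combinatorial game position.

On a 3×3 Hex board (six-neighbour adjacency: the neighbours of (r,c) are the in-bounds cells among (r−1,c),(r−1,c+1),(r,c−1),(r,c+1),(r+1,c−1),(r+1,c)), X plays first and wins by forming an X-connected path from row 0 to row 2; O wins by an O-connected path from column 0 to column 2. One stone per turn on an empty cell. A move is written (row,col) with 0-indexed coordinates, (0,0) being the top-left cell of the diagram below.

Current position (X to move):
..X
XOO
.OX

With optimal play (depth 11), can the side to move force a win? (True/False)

p1 X@[..X/XOO/.OX]: (0,0)[X.X/XOO/.OX]-1 (0,1)[.XX/XOO/.OX]-1 (2,0)[..X/XOO/XOX]+1*
p2 O@[..X/XOO/XOX]: (0,0)[O.X/XOO/XOX]-1* (0,1)[.OX/XOO/XOX]-1
p3 X@[O.X/XOO/XOX]: (0,1)[OXX/XOO/XOX]+1*
p4 O@[OXX/XOO/XOX] terminal -1; root [..X/XOO/.OX] d11

X winning at [..X/XOO/.OX]: True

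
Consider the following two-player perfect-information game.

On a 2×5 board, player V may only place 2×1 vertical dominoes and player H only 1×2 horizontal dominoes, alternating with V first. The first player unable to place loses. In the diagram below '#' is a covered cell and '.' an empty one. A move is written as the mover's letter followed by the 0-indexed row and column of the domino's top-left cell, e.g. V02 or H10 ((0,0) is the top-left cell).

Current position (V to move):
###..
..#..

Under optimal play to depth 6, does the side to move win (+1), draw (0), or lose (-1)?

ply 1, V at ###../..#.. | V03=+1→####./..##.*; V04=+1→###.#/..#.#
ply 2, H at ####./..##. | H10=-1→####./####.*
ply 3, V at ####./####. | V04=+1→#####/#####*
ply 4: #####/##### is terminal -1 (H); from ###../..#.. depth 6

value(###../..#.., V) = +1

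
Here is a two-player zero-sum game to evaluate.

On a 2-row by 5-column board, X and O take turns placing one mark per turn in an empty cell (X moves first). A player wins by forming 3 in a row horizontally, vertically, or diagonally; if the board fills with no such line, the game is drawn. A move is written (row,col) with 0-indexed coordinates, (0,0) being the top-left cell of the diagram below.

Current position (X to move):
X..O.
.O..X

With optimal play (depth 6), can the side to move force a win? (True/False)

[X..O./.O..X] X move#1: (0,1):-1/XX.O./.O..X, (0,2):+0/X.XO./.O..X*, (0,4):-1/X..OX/.O..X, (1,0):-1/X..O./XO..X, (1,2):+0/X..O./.OX.X, (1,3):-1/X..O./.O.XX
[X.XO./.O..X] O move#2: (0,1):+0/XOXO./.O..X*, (0,4):-1/X.XOO/.O..X, (1,0):-1/X.XO./OO..X, (1,2):-1/X.XO./.OO.X, (1,3):-1/X.XO./.O.OX
[XOXO./.O..X] X move#3: (0,4):-1/XOXOX/.O..X, (1,0):+0/XOXO./XO..X*, (1,2):+0/XOXO./.OX.X, (1,3):+0/XOXO./.O.XX
[XOXO./XO..X] O move#4: (0,4):+0/XOXOO/XO..X*, (1,2):+0/XOXO./XOO.X, (1,3):+0/XOXO./XO.OX
[XOXOO/XO..X] X move#5: (1,2):+0/XOXOO/XOX.X*, (1,3):+0/XOXOO/XO.XX
[XOXOO/XOX.X] O move#6: (1,3):+0/XOXOO/XOXOX*
[XOXOO/XOXOX] end (terminal +0, X#7); searched X..O./.O..X to 6

X winning at [X..O./.O..X]: False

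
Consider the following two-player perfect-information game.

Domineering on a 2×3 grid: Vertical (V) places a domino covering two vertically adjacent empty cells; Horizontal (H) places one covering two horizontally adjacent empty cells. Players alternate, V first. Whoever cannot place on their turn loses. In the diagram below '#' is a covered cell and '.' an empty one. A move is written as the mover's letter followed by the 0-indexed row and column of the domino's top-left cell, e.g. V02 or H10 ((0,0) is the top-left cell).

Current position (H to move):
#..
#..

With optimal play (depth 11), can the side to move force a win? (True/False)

ply 1, H at #../#.. | H01=+1→###/#..*; H11=+1→#../###
ply 2: ###/#.. is terminal -1 (V); from #../#.. depth 11

H winning at [#../#..]: True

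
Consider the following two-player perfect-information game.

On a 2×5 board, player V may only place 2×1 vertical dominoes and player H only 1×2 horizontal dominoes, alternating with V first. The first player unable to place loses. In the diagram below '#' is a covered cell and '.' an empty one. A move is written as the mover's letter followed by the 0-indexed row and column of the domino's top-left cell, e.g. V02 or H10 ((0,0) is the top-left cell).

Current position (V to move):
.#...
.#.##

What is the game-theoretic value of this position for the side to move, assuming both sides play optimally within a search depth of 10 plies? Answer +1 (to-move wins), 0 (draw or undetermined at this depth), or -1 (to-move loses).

value(.#.../.#.##, V) = +1

[.#.../.#.##] V move#1: V00:-1/##.../##.##, V02:+1/.##../.####*
[.##../.####] H move#2: H03:-1/.####/.####*
[.####/.####] V move#3: V00:+1/#####/#####*
[#####/#####] end (terminal -1, H#4); searched .#.../.#.## to 10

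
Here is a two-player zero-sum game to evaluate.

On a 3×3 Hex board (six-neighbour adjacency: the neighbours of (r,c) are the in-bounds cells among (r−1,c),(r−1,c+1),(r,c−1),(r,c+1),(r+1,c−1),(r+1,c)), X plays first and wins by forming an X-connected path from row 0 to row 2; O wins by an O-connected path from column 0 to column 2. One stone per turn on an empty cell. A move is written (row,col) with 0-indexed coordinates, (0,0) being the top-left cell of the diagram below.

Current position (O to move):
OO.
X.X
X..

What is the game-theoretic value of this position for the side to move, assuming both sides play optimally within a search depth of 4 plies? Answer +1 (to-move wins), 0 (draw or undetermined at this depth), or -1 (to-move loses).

[OO./X.X/X..] O move#1: (0,2):+1/OOO/X.X/X..*, (1,1):-1/OO./XOX/X.., (2,1):-1/OO./X.X/XO., (2,2):-1/OO./X.X/X.O
[OOO/X.X/X..] end (terminal -1, X#2); searched OO./X.X/X.. to 4

value(OO./X.X/X.., O) = +1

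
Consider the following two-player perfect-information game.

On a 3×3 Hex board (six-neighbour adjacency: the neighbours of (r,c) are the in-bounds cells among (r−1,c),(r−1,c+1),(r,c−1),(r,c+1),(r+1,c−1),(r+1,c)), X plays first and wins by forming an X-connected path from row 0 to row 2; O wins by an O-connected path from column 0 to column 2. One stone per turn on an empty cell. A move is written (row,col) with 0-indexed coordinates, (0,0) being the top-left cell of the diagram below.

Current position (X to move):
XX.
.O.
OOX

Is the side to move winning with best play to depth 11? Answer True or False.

p1 X@[XX./.O./OOX]: (0,2)[XXX/.O./OOX]-1* (1,0)[XX./XO./OOX]-1 (1,2)[XX./.OX/OOX]-1
p2 O@[XXX/.O./OOX]: (1,0)[XXX/OO./OOX]-1 (1,2)[XXX/.OO/OOX]+1*
p3 X@[XXX/.OO/OOX] terminal -1; root [XX./.O./OOX] d11

X winning at [XX./.O./OOX]: False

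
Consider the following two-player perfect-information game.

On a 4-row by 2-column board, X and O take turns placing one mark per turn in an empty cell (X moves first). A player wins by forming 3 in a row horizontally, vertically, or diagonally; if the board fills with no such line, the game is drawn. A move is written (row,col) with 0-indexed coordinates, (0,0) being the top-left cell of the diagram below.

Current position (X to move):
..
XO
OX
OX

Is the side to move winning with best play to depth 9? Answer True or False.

ply 1, X at ../XO/OX/OX | (0,0)=+0→X./XO/OX/OX*; (0,1)=+0→.X/XO/OX/OX
ply 2, O at X./XO/OX/OX | (0,1)=+0→XO/XO/OX/OX*
ply 3: XO/XO/OX/OX is terminal +0 (X); from ../XO/OX/OX depth 9

X winning at [../XO/OX/OX]: False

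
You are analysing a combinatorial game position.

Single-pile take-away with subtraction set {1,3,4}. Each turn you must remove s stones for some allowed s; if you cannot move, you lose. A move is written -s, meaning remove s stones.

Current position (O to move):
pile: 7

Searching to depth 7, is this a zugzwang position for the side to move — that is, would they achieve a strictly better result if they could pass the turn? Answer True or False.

zugzwang(7, O) = True

[7] O move#1: -1:-1/6*, -3:-1/4, -4:-1/3
[6] X move#2: -1:-1/5, -3:-1/3, -4:+1/2*
[2] O move#3: -1:-1/1*
[1] X move#4: -1:+1/0*
[0] end (terminal -1, O#5); searched 7 to 7
pass branch (X moves first from the same position):
  | [7] X move#1: -1:-1/6*, -3:-1/4, -4:-1/3
  | [6] O move#2: -1:-1/5, -3:-1/3, -4:+1/2*
  | [2] X move#3: -1:-1/1*
  | [1] O move#4: -1:+1/0*
  | [0] end (terminal -1, X#5); searched 7 to 7
O moving scores -1; O passing scores +1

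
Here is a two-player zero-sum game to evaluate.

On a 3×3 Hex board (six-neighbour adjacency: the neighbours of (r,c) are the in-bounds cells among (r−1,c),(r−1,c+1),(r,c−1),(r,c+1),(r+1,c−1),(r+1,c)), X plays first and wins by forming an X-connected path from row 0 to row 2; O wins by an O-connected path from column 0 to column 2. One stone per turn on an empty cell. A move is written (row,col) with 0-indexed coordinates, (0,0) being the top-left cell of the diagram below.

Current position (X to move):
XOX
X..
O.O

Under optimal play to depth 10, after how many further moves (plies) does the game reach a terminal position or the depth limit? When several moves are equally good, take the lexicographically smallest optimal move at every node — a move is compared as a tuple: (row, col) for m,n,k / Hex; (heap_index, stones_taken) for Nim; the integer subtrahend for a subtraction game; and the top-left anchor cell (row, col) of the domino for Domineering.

PV length from [XOX/X../O.O]: 3 plies

[XOX/X../O.O] X move#1: (1,1):-1/XOX/XX./O.O, (1,2):-1/XOX/X.X/O.O, (2,1):+1/XOX/X../OXO*
[XOX/X../OXO] O move#2: (1,1):-1/XOX/XO./OXO*, (1,2):-1/XOX/X.O/OXO
[XOX/XO./OXO] X move#3: (1,2):+1/XOX/XOX/OXO*
[XOX/XOX/OXO] end (terminal -1, O#4); searched XOX/X../O.O to 10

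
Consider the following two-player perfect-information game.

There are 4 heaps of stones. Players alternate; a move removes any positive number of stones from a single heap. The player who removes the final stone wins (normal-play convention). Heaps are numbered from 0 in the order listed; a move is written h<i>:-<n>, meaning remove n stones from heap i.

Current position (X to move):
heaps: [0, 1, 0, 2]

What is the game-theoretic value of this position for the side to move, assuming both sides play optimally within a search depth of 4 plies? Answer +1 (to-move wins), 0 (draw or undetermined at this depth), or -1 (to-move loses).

value((0,1,0,2), X) = +1

[(0,1,0,2)] X move#1: h1:-1:-1/(0,0,0,2), h3:-1:+1/(0,1,0,1)*, h3:-2:-1/(0,1,0,0)
[(0,1,0,1)] O move#2: h1:-1:-1/(0,0,0,1)*, h3:-1:-1/(0,1,0,0)
[(0,0,0,1)] X move#3: h3:-1:+1/(0,0,0,0)*
[(0,0,0,0)] end (terminal -1, O#4); searched (0,1,0,2) to 4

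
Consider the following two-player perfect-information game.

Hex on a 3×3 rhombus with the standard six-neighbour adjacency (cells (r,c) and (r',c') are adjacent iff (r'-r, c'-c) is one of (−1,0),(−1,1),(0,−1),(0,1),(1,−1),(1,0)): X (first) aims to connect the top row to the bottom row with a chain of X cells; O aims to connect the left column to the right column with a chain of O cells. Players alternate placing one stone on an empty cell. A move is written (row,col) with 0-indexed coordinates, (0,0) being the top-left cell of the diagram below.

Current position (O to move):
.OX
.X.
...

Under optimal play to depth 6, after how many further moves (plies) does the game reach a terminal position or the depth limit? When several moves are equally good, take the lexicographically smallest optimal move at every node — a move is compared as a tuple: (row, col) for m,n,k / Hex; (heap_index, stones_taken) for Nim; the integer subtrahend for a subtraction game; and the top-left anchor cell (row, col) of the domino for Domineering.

PV length from [.OX/.X./...]: 4 plies

p1 O@[.OX/.X./...]: (0,0)[OOX/.X./...]-1* (1,0)[.OX/OX./...]-1 (1,2)[.OX/.XO/...]-1 (2,0)[.OX/.X./O..]-1 (2,1)[.OX/.X./.O.]-1 (2,2)[.OX/.X./..O]-1
p2 X@[OOX/.X./...]: (1,0)[OOX/XX./...]+1* (1,2)[OOX/.XX/...]+1 (2,0)[OOX/.X./X..]+1 (2,1)[OOX/.X./.X.]+1 (2,2)[OOX/.X./..X]+1
p3 O@[OOX/XX./...]: (1,2)[OOX/XXO/...]-1* (2,0)[OOX/XX./O..]-1 (2,1)[OOX/XX./.O.]-1 (2,2)[OOX/XX./..O]-1
p4 X@[OOX/XXO/...]: (2,0)[OOX/XXO/X..]+1* (2,1)[OOX/XXO/.X.]+1 (2,2)[OOX/XXO/..X]+1
p5 O@[OOX/XXO/X..] terminal -1; root [.OX/.X./...] d6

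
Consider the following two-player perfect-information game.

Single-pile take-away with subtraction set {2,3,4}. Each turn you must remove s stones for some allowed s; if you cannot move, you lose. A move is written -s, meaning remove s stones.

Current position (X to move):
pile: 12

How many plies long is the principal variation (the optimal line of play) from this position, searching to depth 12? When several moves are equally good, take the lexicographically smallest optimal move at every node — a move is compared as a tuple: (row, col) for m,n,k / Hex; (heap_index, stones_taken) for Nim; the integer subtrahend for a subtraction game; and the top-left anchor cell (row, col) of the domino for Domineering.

p1 X@[12]: -2[10]-1* -3[9]-1 -4[8]-1
p2 O@[10]: -2[8]-1 -3[7]+1* -4[6]+1
p3 X@[7]: -2[5]-1* -3[4]-1 -4[3]-1
p4 O@[5]: -2[3]-1 -3[2]-1 -4[1]+1*
p5 X@[1] terminal -1; root [12] d12

PV length from [12]: 4 plies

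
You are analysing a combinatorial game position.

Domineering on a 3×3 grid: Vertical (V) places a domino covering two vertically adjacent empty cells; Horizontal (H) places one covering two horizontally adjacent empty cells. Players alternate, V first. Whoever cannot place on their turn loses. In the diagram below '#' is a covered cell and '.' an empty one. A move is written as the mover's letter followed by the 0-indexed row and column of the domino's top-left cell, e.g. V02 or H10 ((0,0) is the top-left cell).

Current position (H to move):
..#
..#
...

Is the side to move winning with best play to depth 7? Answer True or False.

p1 H@[..#/..#/...]: H00[###/..#/...]-1 H10[..#/###/...]+1* H20[..#/..#/##.]-1 H21[..#/..#/.##]-1
p2 V@[..#/###/...] terminal -1; root [..#/..#/...] d7

H winning at [..#/..#/...]: True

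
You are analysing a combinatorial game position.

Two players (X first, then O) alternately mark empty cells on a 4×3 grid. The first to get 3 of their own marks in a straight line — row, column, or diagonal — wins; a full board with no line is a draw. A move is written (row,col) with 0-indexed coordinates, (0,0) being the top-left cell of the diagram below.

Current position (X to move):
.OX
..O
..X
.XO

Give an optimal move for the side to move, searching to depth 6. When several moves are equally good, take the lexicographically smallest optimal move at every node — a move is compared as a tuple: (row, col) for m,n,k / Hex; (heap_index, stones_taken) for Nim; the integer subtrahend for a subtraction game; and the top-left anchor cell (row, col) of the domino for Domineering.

X's best at [.OX/..O/..X/.XO]: (1,1)

[.OX/..O/..X/.XO] X move#1: (0,0):-1/XOX/..O/..X/.XO, (1,0):-1/.OX/X.O/..X/.XO, (1,1):+1/.OX/.XO/..X/.XO*, (2,0):+1/.OX/..O/X.X/.XO, (2,1):+1/.OX/..O/.XX/.XO, (3,0):-1/.OX/..O/..X/XXO
[.OX/.XO/..X/.XO] O move#2: (0,0):-1/OOX/.XO/..X/.XO*, (1,0):-1/.OX/OXO/..X/.XO, (2,0):-1/.OX/.XO/O.X/.XO, (2,1):-1/.OX/.XO/.OX/.XO, (3,0):-1/.OX/.XO/..X/OXO
[OOX/.XO/..X/.XO] X move#3: (1,0):+1/OOX/XXO/..X/.XO*, (2,0):+1/OOX/.XO/X.X/.XO, (2,1):+1/OOX/.XO/.XX/.XO, (3,0):+1/OOX/.XO/..X/XXO
[OOX/XXO/..X/.XO] O move#4: (2,0):-1/OOX/XXO/O.X/.XO*, (2,1):-1/OOX/XXO/.OX/.XO, (3,0):-1/OOX/XXO/..X/OXO
[OOX/XXO/O.X/.XO] X move#5: (2,1):+1/OOX/XXO/OXX/.XO*, (3,0):+0/OOX/XXO/O.X/XXO
[OOX/XXO/OXX/.XO] end (terminal -1, O#6); searched .OX/..O/..X/.XO to 6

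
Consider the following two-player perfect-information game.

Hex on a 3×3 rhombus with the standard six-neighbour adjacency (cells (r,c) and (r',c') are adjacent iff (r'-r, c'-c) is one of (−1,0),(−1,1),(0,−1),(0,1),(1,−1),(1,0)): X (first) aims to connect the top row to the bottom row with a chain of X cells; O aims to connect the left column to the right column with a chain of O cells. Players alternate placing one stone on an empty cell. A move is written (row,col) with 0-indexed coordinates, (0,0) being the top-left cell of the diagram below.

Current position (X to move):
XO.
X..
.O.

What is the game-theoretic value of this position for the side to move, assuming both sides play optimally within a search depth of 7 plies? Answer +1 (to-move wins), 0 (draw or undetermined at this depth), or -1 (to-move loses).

p1 X@[XO./X../.O.]: (0,2)[XOX/X../.O.]-1 (1,1)[XO./XX./.O.]-1 (1,2)[XO./X.X/.O.]+1* (2,0)[XO./X../XO.]+1 (2,2)[XO./X../.OX]+1
p2 O@[XO./X.X/.O.]: (0,2)[XOO/X.X/.O.]-1* (1,1)[XO./XOX/.O.]-1 (2,0)[XO./X.X/OO.]-1 (2,2)[XO./X.X/.OO]-1
p3 X@[XOO/X.X/.O.]: (1,1)[XOO/XXX/.O.]+1* (2,0)[XOO/X.X/XO.]+1 (2,2)[XOO/X.X/.OX]+1
p4 O@[XOO/XXX/.O.]: (2,0)[XOO/XXX/OO.]-1* (2,2)[XOO/XXX/.OO]-1
p5 X@[XOO/XXX/OO.]: (2,2)[XOO/XXX/OOX]+1*
p6 O@[XOO/XXX/OOX] terminal -1; root [XO./X../.O.] d7

value(XO./X../.O., X) = +1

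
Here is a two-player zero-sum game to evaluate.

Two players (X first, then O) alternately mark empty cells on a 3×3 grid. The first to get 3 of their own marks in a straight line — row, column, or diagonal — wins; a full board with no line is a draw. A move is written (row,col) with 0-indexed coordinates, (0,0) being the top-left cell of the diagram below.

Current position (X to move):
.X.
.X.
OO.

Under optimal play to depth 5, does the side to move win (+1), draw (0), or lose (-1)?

value(.X./.X./OO., X) = 0

p1 X@[.X./.X./OO.]: (0,0)[XX./.X./OO.]-1 (0,2)[.XX/.X./OO.]-1 (1,0)[.X./XX./OO.]-1 (1,2)[.X./.XX/OO.]-1 (2,2)[.X./.X./OOX]+0*
p2 O@[.X./.X./OOX]: (0,0)[OX./.X./OOX]+0* (0,2)[.XO/.X./OOX]-1 (1,0)[.X./OX./OOX]-1 (1,2)[.X./.XO/OOX]-1
p3 X@[OX./.X./OOX]: (0,2)[OXX/.X./OOX]-1 (1,0)[OX./XX./OOX]+0* (1,2)[OX./.XX/OOX]-1
p4 O@[OX./XX./OOX]: (0,2)[OXO/XX./OOX]-1 (1,2)[OX./XXO/OOX]+0*
p5 X@[OX./XXO/OOX]: (0,2)[OXX/XXO/OOX]+0*
p6 O@[OXX/XXO/OOX] terminal +0; root [.X./.X./OO.] d5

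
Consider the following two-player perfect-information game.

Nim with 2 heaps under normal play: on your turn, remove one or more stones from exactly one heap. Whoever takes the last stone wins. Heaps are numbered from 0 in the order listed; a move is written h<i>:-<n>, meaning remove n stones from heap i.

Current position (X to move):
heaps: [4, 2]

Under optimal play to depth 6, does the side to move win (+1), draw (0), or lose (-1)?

p1 X@[(4,2)]: h0:-1[(3,2)]-1 h0:-2[(2,2)]+1* h0:-3[(1,2)]-1 h0:-4[(0,2)]-1 h1:-1[(4,1)]-1 h1:-2[(4,0)]-1
p2 O@[(2,2)]: h0:-1[(1,2)]-1* h0:-2[(0,2)]-1 h1:-1[(2,1)]-1 h1:-2[(2,0)]-1
p3 X@[(1,2)]: h0:-1[(0,2)]-1 h1:-1[(1,1)]+1* h1:-2[(1,0)]-1
p4 O@[(1,1)]: h0:-1[(0,1)]-1* h1:-1[(1,0)]-1
p5 X@[(0,1)]: h1:-1[(0,0)]+1*
p6 O@[(0,0)] terminal -1; root [(4,2)] d6

value((4,2), X) = +1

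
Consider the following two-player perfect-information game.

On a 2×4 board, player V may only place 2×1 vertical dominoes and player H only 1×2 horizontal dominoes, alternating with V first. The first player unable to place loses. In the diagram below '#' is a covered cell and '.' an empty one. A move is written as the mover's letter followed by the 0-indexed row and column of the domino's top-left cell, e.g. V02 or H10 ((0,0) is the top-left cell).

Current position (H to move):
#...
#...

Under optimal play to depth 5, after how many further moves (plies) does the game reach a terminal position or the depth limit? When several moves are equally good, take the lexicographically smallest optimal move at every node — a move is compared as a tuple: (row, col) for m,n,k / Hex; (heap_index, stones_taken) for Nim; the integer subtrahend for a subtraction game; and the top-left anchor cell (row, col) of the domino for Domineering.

PV length from [#.../#...]: 3 plies

p1 H@[#.../#...]: H01[###./#...]+1* H02[#.##/#...]+1 H11[#.../###.]+1 H12[#.../#.##]+1
p2 V@[###./#...]: V03[####/#..#]-1*
p3 H@[####/#..#]: H11[####/####]+1*
p4 V@[####/####] terminal -1; root [#.../#...] d5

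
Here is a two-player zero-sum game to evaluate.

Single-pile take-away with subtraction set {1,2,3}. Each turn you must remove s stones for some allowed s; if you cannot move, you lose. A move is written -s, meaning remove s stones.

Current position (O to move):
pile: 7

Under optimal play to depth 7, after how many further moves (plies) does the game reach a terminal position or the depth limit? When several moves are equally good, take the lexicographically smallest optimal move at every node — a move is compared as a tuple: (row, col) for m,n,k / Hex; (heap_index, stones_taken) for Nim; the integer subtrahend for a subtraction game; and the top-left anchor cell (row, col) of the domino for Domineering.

PV length from [7]: 3 plies

p1 O@[7]: -1[6]-1 -2[5]-1 -3[4]+1*
p2 X@[4]: -1[3]-1* -2[2]-1 -3[1]-1
p3 O@[3]: -1[2]-1 -2[1]-1 -3[0]+1*
p4 X@[0] terminal -1; root [7] d7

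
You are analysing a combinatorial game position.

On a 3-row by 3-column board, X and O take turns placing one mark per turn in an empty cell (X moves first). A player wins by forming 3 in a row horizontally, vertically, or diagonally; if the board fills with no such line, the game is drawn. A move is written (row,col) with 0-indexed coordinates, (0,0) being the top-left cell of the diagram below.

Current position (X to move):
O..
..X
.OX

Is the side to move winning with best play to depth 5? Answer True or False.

p1 X@[O../..X/.OX]: (0,1)[OX./..X/.OX]+0 (0,2)[O.X/..X/.OX]+1* (1,0)[O../X.X/.OX]+1 (1,1)[O../.XX/.OX]+1 (2,0)[O../..X/XOX]+0
p2 O@[O.X/..X/.OX] terminal -1; root [O../..X/.OX] d5

X winning at [O../..X/.OX]: True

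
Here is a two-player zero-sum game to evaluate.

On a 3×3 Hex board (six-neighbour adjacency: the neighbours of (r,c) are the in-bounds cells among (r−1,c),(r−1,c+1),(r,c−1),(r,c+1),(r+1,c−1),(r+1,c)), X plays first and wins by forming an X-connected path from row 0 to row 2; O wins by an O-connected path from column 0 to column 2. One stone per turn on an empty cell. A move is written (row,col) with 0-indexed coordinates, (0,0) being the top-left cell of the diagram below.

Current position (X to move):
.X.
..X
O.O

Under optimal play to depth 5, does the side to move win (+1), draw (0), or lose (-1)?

[.X./..X/O.O] X move#1: (0,0):-1/XX./..X/O.O, (0,2):-1/.XX/..X/O.O, (1,0):-1/.X./X.X/O.O, (1,1):-1/.X./.XX/O.O, (2,1):+1/.X./..X/OXO*
[.X./..X/OXO] O move#2: (0,0):-1/OX./..X/OXO*, (0,2):-1/.XO/..X/OXO, (1,0):-1/.X./O.X/OXO, (1,1):-1/.X./.OX/OXO
[OX./..X/OXO] X move#3: (0,2):+1/OXX/..X/OXO*, (1,0):+1/OX./X.X/OXO, (1,1):+1/OX./.XX/OXO
[OXX/..X/OXO] end (terminal -1, O#4); searched .X./..X/O.O to 5

value(.X./..X/O.O, X) = +1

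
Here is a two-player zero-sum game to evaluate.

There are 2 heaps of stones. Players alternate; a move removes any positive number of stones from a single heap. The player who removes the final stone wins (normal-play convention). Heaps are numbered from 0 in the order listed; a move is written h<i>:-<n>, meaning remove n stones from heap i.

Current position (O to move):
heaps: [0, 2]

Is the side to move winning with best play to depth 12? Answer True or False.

O winning at [(0,2)]: True

p1 O@[(0,2)]: h1:-1[(0,1)]-1 h1:-2[(0,0)]+1*
p2 X@[(0,0)] terminal -1; root [(0,2)] d12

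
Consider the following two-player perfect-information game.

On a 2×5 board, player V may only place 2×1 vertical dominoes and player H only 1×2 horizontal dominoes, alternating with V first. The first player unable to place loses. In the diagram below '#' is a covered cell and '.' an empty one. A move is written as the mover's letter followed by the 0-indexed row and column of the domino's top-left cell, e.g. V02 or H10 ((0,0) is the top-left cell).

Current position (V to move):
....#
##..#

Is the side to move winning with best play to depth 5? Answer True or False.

V winning at [....#/##..#]: True

p1 V@[....#/##..#]: V02[..#.#/###.#]+1* V03[...##/##.##]-1
p2 H@[..#.#/###.#]: H00[###.#/###.#]-1*
p3 V@[###.#/###.#]: V03[#####/#####]+1*
p4 H@[#####/#####] terminal -1; root [....#/##..#] d5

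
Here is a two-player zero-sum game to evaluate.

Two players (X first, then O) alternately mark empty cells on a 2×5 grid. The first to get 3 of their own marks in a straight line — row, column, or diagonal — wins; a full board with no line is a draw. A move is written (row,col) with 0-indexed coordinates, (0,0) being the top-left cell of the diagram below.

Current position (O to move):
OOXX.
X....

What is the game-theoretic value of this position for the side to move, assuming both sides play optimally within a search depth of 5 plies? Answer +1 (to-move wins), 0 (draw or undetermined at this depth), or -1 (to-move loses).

value(OOXX./X...., O) = 0

ply 1, O at OOXX./X.... | (0,4)=+0→OOXXO/X....*; (1,1)=-1→OOXX./XO...; (1,2)=-1→OOXX./X.O..; (1,3)=-1→OOXX./X..O.; (1,4)=-1→OOXX./X...O
ply 2, X at OOXXO/X.... | (1,1)=+0→OOXXO/XX...*; (1,2)=+0→OOXXO/X.X..; (1,3)=+0→OOXXO/X..X.; (1,4)=+0→OOXXO/X...X
ply 3, O at OOXXO/XX... | (1,2)=+0→OOXXO/XXO..*; (1,3)=-1→OOXXO/XX.O.; (1,4)=-1→OOXXO/XX..O
ply 4, X at OOXXO/XXO.. | (1,3)=+0→OOXXO/XXOX.*; (1,4)=+0→OOXXO/XXO.X
ply 5, O at OOXXO/XXOX. | (1,4)=+0→OOXXO/XXOXO*
ply 6: OOXXO/XXOXO is terminal +0 (X); from OOXX./X.... depth 5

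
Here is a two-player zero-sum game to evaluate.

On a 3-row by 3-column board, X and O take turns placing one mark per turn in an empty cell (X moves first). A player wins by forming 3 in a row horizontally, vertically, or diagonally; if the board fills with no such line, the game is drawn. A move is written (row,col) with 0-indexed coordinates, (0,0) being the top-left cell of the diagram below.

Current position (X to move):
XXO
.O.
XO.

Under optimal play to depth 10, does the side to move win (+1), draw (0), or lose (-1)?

ply 1, X at XXO/.O./XO. | (1,0)=+1→XXO/XO./XO.*; (1,2)=+0→XXO/.OX/XO.; (2,2)=+0→XXO/.O./XOX
ply 2: XXO/XO./XO. is terminal -1 (O); from XXO/.O./XO. depth 10

value(XXO/.O./XO., X) = +1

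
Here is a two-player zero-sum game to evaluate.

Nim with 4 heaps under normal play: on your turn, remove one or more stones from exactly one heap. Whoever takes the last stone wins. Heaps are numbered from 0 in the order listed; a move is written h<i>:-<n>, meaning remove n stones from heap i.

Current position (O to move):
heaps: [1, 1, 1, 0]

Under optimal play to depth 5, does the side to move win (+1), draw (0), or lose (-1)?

ply 1, O at (1,1,1,0) | h0:-1=+1→(0,1,1,0)*; h1:-1=+1→(1,0,1,0); h2:-1=+1→(1,1,0,0)
ply 2, X at (0,1,1,0) | h1:-1=-1→(0,0,1,0)*; h2:-1=-1→(0,1,0,0)
ply 3, O at (0,0,1,0) | h2:-1=+1→(0,0,0,0)*
ply 4: (0,0,0,0) is terminal -1 (X); from (1,1,1,0) depth 5

value((1,1,1,0), O) = +1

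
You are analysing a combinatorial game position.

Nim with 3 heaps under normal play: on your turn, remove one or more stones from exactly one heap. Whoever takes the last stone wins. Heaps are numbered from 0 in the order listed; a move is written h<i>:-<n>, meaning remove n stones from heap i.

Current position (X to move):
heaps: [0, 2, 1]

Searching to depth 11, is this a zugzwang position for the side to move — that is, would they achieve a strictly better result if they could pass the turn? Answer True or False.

zugzwang((0,2,1), X) = False

[(0,2,1)] X move#1: h1:-1:+1/(0,1,1)*, h1:-2:-1/(0,0,1), h2:-1:-1/(0,2,0)
[(0,1,1)] O move#2: h1:-1:-1/(0,0,1)*, h2:-1:-1/(0,1,0)
[(0,0,1)] X move#3: h2:-1:+1/(0,0,0)*
[(0,0,0)] end (terminal -1, O#4); searched (0,2,1) to 11
if X skipped the turn, O would face:
~ [(0,2,1)] O move#1: h1:-1:+1/(0,1,1)*, h1:-2:-1/(0,0,1), h2:-1:-1/(0,2,0)
~ [(0,1,1)] X move#2: h1:-1:-1/(0,0,1)*, h2:-1:-1/(0,1,0)
~ [(0,0,1)] O move#3: h2:-1:+1/(0,0,0)*
~ [(0,0,0)] end (terminal -1, X#4); searched (0,2,1) to 11
compare (X): move=+1 vs pass=-1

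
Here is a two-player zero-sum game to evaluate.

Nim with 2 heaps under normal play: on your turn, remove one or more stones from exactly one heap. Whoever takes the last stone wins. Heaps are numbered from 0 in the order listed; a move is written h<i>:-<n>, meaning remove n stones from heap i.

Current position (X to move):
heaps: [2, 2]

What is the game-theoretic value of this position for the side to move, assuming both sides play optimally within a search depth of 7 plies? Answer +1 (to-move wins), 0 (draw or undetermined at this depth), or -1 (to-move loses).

value((2,2), X) = -1

ply 1, X at (2,2) | h0:-1=-1→(1,2)*; h0:-2=-1→(0,2); h1:-1=-1→(2,1); h1:-2=-1→(2,0)
ply 2, O at (1,2) | h0:-1=-1→(0,2); h1:-1=+1→(1,1)*; h1:-2=-1→(1,0)
ply 3, X at (1,1) | h0:-1=-1→(0,1)*; h1:-1=-1→(1,0)
ply 4, O at (0,1) | h1:-1=+1→(0,0)*
ply 5: (0,0) is terminal -1 (X); from (2,2) depth 7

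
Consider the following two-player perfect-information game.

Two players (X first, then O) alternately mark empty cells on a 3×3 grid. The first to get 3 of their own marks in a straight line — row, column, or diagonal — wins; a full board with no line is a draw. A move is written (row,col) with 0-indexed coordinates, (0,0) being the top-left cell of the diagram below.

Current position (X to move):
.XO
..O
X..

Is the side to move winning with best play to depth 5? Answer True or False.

X winning at [.XO/..O/X..]: True

p1 X@[.XO/..O/X..]: (0,0)[XXO/..O/X..]-1 (1,0)[.XO/X.O/X..]-1 (1,1)[.XO/.XO/X..]-1 (2,1)[.XO/..O/XX.]-1 (2,2)[.XO/..O/X.X]+1*
p2 O@[.XO/..O/X.X]: (0,0)[OXO/..O/X.X]-1* (1,0)[.XO/O.O/X.X]-1 (1,1)[.XO/.OO/X.X]-1 (2,1)[.XO/..O/XOX]-1
p3 X@[OXO/..O/X.X]: (1,0)[OXO/X.O/X.X]+0 (1,1)[OXO/.XO/X.X]+0 (2,1)[OXO/..O/XXX]+1*
p4 O@[OXO/..O/XXX] terminal -1; root [.XO/..O/X..] d5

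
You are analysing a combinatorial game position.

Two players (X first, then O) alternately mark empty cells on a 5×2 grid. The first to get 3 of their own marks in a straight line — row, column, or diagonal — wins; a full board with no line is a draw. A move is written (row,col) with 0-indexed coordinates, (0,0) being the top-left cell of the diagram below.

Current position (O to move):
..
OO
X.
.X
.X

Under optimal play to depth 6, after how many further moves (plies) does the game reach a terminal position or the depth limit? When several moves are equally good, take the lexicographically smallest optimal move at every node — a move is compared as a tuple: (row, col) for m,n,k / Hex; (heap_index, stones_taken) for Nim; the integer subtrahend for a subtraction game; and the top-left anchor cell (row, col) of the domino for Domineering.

ply 1, O at ../OO/X./.X/.X | (0,0)=-1→O./OO/X./.X/.X; (0,1)=-1→.O/OO/X./.X/.X; (2,1)=+0→../OO/XO/.X/.X*; (3,0)=-1→../OO/X./OX/.X; (4,0)=-1→../OO/X./.X/OX
ply 2, X at ../OO/XO/.X/.X | (0,0)=-1→X./OO/XO/.X/.X; (0,1)=+0→.X/OO/XO/.X/.X*; (3,0)=-1→../OO/XO/XX/.X; (4,0)=-1→../OO/XO/.X/XX
ply 3, O at .X/OO/XO/.X/.X | (0,0)=+0→OX/OO/XO/.X/.X*; (3,0)=+0→.X/OO/XO/OX/.X; (4,0)=+0→.X/OO/XO/.X/OX
ply 4, X at OX/OO/XO/.X/.X | (3,0)=+0→OX/OO/XO/XX/.X*; (4,0)=+0→OX/OO/XO/.X/XX
ply 5, O at OX/OO/XO/XX/.X | (4,0)=+0→OX/OO/XO/XX/OX*
ply 6: OX/OO/XO/XX/OX is terminal +0 (X); from ../OO/X./.X/.X depth 6

PV length from [../OO/X./.X/.X]: 5 plies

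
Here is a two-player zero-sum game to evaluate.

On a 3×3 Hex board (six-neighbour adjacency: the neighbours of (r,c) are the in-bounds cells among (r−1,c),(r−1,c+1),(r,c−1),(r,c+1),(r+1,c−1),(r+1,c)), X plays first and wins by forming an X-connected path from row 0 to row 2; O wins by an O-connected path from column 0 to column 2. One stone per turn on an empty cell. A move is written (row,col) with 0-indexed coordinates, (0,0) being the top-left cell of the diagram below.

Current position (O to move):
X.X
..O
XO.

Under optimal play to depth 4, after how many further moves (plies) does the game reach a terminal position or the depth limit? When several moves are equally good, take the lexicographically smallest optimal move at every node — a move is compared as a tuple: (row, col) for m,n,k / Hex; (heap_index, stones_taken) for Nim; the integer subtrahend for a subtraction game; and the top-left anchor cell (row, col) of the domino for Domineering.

PV length from [X.X/..O/XO.]: 2 plies

p1 O@[X.X/..O/XO.]: (0,1)[XOX/..O/XO.]-1* (1,0)[X.X/O.O/XO.]-1 (1,1)[X.X/.OO/XO.]-1 (2,2)[X.X/..O/XOO]-1
p2 X@[XOX/..O/XO.]: (1,0)[XOX/X.O/XO.]+1* (1,1)[XOX/.XO/XO.]+1 (2,2)[XOX/..O/XOX]+1
p3 O@[XOX/X.O/XO.] terminal -1; root [X.X/..O/XO.] d4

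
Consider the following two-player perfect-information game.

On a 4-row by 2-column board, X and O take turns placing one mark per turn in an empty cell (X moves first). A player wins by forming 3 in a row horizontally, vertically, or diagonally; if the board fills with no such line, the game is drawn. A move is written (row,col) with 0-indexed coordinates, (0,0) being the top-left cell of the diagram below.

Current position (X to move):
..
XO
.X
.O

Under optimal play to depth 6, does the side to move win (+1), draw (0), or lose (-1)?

[../XO/.X/.O] X move#1: (0,0):+0/X./XO/.X/.O, (0,1):+0/.X/XO/.X/.O, (2,0):+1/../XO/XX/.O*, (3,0):+0/../XO/.X/XO
[../XO/XX/.O] O move#2: (0,0):-1/O./XO/XX/.O*, (0,1):-1/.O/XO/XX/.O, (3,0):-1/../XO/XX/OO
[O./XO/XX/.O] X move#3: (0,1):+0/OX/XO/XX/.O, (3,0):+1/O./XO/XX/XO*
[O./XO/XX/XO] end (terminal -1, O#4); searched ../XO/.X/.O to 6

value(../XO/.X/.O, X) = +1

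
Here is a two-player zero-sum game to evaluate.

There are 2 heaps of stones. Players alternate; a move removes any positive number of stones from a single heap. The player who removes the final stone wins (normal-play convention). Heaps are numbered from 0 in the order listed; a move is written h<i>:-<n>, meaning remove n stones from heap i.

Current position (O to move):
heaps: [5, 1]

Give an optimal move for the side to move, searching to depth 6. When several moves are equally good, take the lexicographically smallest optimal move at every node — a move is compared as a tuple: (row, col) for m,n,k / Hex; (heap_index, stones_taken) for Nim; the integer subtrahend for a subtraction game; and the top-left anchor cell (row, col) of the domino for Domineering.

O's best at [(5,1)]: h0:-4

ply 1, O at (5,1) | h0:-1=-1→(4,1); h0:-2=-1→(3,1); h0:-3=-1→(2,1); h0:-4=+1→(1,1)*; h0:-5=-1→(0,1); h1:-1=-1→(5,0)
ply 2, X at (1,1) | h0:-1=-1→(0,1)*; h1:-1=-1→(1,0)
ply 3, O at (0,1) | h1:-1=+1→(0,0)*
ply 4: (0,0) is terminal -1 (X); from (5,1) depth 6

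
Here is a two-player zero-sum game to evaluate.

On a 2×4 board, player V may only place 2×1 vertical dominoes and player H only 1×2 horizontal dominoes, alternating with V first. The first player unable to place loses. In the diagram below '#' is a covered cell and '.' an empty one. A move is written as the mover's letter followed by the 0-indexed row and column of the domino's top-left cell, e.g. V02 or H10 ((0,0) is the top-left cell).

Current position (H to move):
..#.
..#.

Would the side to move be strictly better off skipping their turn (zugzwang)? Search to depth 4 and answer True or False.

[..#./..#.] H move#1: H00:+1/###./..#.*, H10:+1/..#./###.
[###./..#.] V move#2: V03:-1/####/..##*
[####/..##] H move#3: H10:+1/####/####*
[####/####] end (terminal -1, V#4); searched ..#./..#. to 4
pass branch (V moves first from the same position):
  | [..#./..#.] V move#1: V00:+1/#.#./#.#.*, V01:+1/.##./.##., V03:-1/..##/..##
  | [#.#./#.#.] end (terminal -1, H#2); searched ..#./..#. to 4
H moving scores +1; H passing scores -1

zugzwang(..#./..#., H) = False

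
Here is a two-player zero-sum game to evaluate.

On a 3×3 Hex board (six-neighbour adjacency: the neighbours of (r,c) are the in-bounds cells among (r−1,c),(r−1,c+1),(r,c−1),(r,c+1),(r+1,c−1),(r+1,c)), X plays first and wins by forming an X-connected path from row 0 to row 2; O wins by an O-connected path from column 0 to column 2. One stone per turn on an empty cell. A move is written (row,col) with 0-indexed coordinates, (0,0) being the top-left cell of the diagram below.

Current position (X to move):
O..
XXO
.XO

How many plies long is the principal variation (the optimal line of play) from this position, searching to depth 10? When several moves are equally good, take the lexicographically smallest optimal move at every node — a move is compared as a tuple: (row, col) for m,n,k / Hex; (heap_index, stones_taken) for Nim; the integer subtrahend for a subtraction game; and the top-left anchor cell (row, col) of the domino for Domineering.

PV length from [O../XXO/.XO]: 1 ply

ply 1, X at O../XXO/.XO | (0,1)=+1→OX./XXO/.XO*; (0,2)=+1→O.X/XXO/.XO; (2,0)=+1→O../XXO/XXO
ply 2: OX./XXO/.XO is terminal -1 (O); from O../XXO/.XO depth 10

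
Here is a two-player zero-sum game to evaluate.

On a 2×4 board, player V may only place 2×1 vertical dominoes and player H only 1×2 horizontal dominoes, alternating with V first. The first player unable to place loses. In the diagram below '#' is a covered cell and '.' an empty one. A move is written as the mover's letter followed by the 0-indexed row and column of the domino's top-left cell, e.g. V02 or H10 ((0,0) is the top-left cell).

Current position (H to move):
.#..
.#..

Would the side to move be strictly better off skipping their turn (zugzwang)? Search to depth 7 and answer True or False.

ply 1, H at .#../.#.. | H02=+1→.###/.#..*; H12=+1→.#../.###
ply 2, V at .###/.#.. | V00=-1→####/##..*
ply 3, H at ####/##.. | H12=+1→####/####*
ply 4: ####/#### is terminal -1 (V); from .#../.#.. depth 7
suppose H passes — search the same position with V to move:
pass> ply 1, V at .#../.#.. | V00=-1→##../##..; V02=+1→.##./.##.*; V03=+1→.#.#/.#.#
pass> ply 2: .##./.##. is terminal -1 (H); from .#../.#.. depth 7
for H: play +1, pass -1

zugzwang(.#../.#.., H) = False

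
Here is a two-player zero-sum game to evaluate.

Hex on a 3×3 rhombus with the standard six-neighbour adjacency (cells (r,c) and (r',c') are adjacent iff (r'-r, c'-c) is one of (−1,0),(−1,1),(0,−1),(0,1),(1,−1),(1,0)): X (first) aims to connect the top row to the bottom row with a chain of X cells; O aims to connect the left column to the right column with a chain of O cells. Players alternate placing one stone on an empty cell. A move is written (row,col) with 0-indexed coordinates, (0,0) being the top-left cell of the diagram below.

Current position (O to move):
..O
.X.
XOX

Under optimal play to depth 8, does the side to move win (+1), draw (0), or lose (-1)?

p1 O@[..O/.X./XOX]: (0,0)[O.O/.X./XOX]-1 (0,1)[.OO/.X./XOX]+1* (1,0)[..O/OX./XOX]-1 (1,2)[..O/.XO/XOX]-1
p2 X@[.OO/.X./XOX]: (0,0)[XOO/.X./XOX]-1* (1,0)[.OO/XX./XOX]-1 (1,2)[.OO/.XX/XOX]-1
p3 O@[XOO/.X./XOX]: (1,0)[XOO/OX./XOX]+1* (1,2)[XOO/.XO/XOX]-1
p4 X@[XOO/OX./XOX] terminal -1; root [..O/.X./XOX] d8

value(..O/.X./XOX, O) = +1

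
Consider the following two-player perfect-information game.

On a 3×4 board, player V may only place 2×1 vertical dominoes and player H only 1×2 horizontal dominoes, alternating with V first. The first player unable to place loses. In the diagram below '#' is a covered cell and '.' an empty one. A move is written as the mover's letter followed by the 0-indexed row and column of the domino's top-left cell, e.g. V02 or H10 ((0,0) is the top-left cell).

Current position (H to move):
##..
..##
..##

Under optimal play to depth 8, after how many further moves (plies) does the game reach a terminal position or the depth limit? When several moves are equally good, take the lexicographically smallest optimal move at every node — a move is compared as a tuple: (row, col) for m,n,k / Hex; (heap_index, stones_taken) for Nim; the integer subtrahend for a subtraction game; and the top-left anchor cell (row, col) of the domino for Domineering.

PV length from [##../..##/..##]: 1 ply

ply 1, H at ##../..##/..## | H02=-1→####/..##/..##; H10=+1→##../####/..##*; H20=+1→##../..##/####
ply 2: ##../####/..## is terminal -1 (V); from ##../..##/..## depth 8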